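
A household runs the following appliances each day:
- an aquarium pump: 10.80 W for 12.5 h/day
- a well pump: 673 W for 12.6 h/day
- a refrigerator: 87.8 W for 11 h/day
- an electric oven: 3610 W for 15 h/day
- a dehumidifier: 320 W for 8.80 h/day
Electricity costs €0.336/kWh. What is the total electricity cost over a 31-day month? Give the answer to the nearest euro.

aquarium pump: 10.80 W × 12.5 h × 31 d = 4,185 Wh = 4.185 kWh
well pump: 673 W × 12.6 h × 31 d = 262,874 Wh = 262.9 kWh
refrigerator: 87.8 W × 11 h × 31 d = 29,940 Wh = 29.94 kWh
electric oven: 3610 W × 15 h × 31 d = 1,678,650 Wh = 1,679 kWh
dehumidifier: 320 W × 8.80 h × 31 d = 87,296 Wh = 87.3 kWh
Total energy = 4.185 + 262.9 + 29.94 + 1,679 + 87.3 = 2,063 kWh
Cost = 2,063 kWh × €0.336 = €693.15 ≈ €693

€693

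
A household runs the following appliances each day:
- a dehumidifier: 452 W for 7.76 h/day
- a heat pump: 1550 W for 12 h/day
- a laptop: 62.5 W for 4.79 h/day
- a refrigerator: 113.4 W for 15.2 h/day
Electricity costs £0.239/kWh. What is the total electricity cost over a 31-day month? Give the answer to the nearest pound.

£179

dehumidifier: 452 W × 7.76 h × 31 d = 108,733 Wh = 108.7 kWh
heat pump: 1550 W × 12 h × 31 d = 576,600 Wh = 576.6 kWh
laptop: 62.5 W × 4.79 h × 31 d = 9,281 Wh = 9.281 kWh
refrigerator: 113.4 W × 15.2 h × 31 d = 53,434 Wh = 53.43 kWh
Total energy = 108.7 + 576.6 + 9.281 + 53.43 = 748 kWh
Cost = 748 kWh × £0.239 = £178.78 ≈ £179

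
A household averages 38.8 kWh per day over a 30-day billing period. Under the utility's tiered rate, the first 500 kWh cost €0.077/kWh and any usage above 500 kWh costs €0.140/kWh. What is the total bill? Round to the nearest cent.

Usage = 38.8 kWh/day × 30 days = 1164 kWh
First 500 kWh × €0.077 = €38.50
Remaining 664 kWh × €0.140 = €92.96
Total = €131.46

€131.46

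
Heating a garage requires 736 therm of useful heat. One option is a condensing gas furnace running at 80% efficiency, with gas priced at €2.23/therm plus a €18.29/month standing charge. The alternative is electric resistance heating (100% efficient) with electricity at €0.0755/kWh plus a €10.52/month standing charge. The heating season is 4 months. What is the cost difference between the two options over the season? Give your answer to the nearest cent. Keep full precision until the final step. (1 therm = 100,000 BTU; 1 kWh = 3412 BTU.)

€454.08

Heat load = 736 therm × 100,000 = 73,600,000 BTU
Gas: input = 73,600,000 / 0.800 = 92,000,000 BTU = 920 therm → 920 × €2.23 = €2,051.60; + 4 × €18.29 standing = €2,124.76
Electric: 73,600,000 BTU / 3412 = 21,570 kWh → × €0.0755 = €1,628.60; + 4 × €10.52 standing = €1,670.68
Difference = |€2,124.76 − €1,670.68| = €454.08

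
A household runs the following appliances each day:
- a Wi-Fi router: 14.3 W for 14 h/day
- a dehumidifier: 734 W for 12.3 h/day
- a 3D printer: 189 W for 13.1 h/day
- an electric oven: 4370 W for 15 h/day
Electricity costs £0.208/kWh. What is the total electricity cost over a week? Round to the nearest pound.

Wi-Fi router: 14.3 W × 14 h × 7 d = 1,401 Wh = 1.401 kWh
dehumidifier: 734 W × 12.3 h × 7 d = 63,197 Wh = 63.2 kWh
3D printer: 189 W × 13.1 h × 7 d = 17,331 Wh = 17.33 kWh
electric oven: 4370 W × 15 h × 7 d = 458,850 Wh = 458.9 kWh
Total energy = 1.401 + 63.2 + 17.33 + 458.9 = 540.8 kWh
Cost = 540.8 kWh × £0.208 = £112.48 ≈ £112

£112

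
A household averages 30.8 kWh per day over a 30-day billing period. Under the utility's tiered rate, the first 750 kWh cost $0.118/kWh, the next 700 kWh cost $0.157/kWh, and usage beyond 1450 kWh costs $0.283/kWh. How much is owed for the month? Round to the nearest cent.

Usage = 30.8 kWh/day × 30 days = 924 kWh
First 750 kWh × $0.118 = $88.50
Next 174 kWh × $0.157 = $27.32
Remaining tier: 0 kWh (not reached)
Total = $115.82

$115.82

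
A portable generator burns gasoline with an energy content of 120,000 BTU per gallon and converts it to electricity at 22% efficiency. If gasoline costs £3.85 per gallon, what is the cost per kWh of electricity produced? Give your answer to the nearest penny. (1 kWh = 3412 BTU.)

Electrical output per gallon = 120,000 BTU × 0.22 / 3412 BTU/kWh = 7.737 kWh
Cost per kWh = £3.85 / 7.737 kWh = £0.498

£0.50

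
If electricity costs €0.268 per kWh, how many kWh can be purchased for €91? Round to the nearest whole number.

340 kWh

€91 / €0.268 per kWh = 339.6 kWh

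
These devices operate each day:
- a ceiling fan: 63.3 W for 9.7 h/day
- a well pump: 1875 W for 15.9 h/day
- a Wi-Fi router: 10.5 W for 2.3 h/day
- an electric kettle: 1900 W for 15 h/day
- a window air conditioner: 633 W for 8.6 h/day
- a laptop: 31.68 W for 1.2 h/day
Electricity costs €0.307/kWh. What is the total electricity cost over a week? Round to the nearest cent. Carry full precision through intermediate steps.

€138.47

ceiling fan: 63.3 W × 9.7 h × 7 d = 4,298 Wh = 4.298 kWh
well pump: 1875 W × 15.9 h × 7 d = 208,688 Wh = 208.7 kWh
Wi-Fi router: 10.5 W × 2.3 h × 7 d = 169 Wh = 0.169 kWh
electric kettle: 1900 W × 15 h × 7 d = 199,500 Wh = 199.5 kWh
window air conditioner: 633 W × 8.6 h × 7 d = 38,107 Wh = 38.11 kWh
laptop: 31.68 W × 1.2 h × 7 d = 266 Wh = 0.2661 kWh
Total energy = 4.298 + 208.7 + 0.169 + 199.5 + 38.11 + 0.2661 = 451 kWh
Cost = 451 kWh × €0.307 = €138.47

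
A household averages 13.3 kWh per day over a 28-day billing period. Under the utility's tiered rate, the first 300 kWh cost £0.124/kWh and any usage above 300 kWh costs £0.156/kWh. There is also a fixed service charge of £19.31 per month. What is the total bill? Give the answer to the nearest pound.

£68

Usage = 13.3 kWh/day × 28 days = 372.4 kWh
First 300 kWh × £0.124 = £37.20
Remaining 72.4 kWh × £0.156 = £11.29
Energy charge = £48.49; + service £19.31 = £67.80 ≈ £68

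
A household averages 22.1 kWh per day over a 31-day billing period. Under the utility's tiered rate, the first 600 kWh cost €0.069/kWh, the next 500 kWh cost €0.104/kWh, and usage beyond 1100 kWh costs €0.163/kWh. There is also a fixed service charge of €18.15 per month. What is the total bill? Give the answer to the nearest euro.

Usage = 22.1 kWh/day × 31 days = 685.1 kWh
First 600 kWh × €0.069 = €41.40
Next 85.1 kWh × €0.104 = €8.85
Remaining tier: 0 kWh (not reached)
Energy charge = €50.25; + service €18.15 = €68.40 ≈ €68

€68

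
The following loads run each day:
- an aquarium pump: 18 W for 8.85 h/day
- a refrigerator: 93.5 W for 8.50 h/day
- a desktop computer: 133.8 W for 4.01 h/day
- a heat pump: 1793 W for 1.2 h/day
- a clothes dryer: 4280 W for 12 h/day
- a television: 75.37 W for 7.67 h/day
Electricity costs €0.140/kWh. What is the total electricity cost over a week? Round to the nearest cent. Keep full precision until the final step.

€54.47

aquarium pump: 18 W × 8.85 h × 7 d = 1,115 Wh = 1.115 kWh
refrigerator: 93.5 W × 8.50 h × 7 d = 5,563 Wh = 5.563 kWh
desktop computer: 133.8 W × 4.01 h × 7 d = 3,756 Wh = 3.756 kWh
heat pump: 1793 W × 1.2 h × 7 d = 15,061 Wh = 15.06 kWh
clothes dryer: 4280 W × 12 h × 7 d = 359,520 Wh = 359.5 kWh
television: 75.37 W × 7.67 h × 7 d = 4,047 Wh = 4.047 kWh
Total energy = 1.115 + 5.563 + 3.756 + 15.06 + 359.5 + 4.047 = 389.1 kWh
Cost = 389.1 kWh × €0.140 = €54.47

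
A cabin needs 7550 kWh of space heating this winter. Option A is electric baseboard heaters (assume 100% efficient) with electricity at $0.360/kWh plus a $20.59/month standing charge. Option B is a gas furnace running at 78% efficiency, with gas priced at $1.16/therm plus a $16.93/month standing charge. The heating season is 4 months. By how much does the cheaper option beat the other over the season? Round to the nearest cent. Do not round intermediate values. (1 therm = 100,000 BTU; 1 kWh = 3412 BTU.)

Heat load = 7550 kWh × 3412 = 25,760,600 BTU
Gas: input = 25,760,600 / 0.78 = 33,026,410 BTU = 330.3 therm → 330.3 × $1.16 = $383.11; + 4 × $16.93 standing = $450.83
Electric: 25,760,600 BTU / 3412 = 7,550 kWh → × $0.360 = $2,718.00; + 4 × $20.59 standing = $2,800.36
Difference = |$450.83 − $2,800.36| = $2,349.53

$2349.53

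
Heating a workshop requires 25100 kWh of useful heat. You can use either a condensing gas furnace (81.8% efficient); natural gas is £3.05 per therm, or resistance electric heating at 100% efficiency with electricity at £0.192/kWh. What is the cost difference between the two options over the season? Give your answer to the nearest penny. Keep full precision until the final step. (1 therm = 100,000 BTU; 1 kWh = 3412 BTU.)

£1625.98

Heat load = 25100 kWh × 3412 = 85,641,200 BTU
Gas: input = 85,641,200 / 0.818 = 104,695,844 BTU = 1,047 therm → 1,047 × £3.05 = £3,193.22
Electric: 85,641,200 BTU / 3412 = 25,100 kWh → × £0.192 = £4,819.20
Difference = |£3,193.22 − £4,819.20| = £1,625.98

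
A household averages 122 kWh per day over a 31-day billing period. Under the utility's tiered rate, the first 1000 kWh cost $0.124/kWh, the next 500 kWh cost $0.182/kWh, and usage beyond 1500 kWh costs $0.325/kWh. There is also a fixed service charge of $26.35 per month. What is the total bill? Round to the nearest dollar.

Usage = 122 kWh/day × 31 days = 3782 kWh
First 1000 kWh × $0.124 = $124.00
Next 500 kWh × $0.182 = $91.00
Remaining 2282 kWh × $0.325 = $741.65
Energy charge = $956.65; + service $26.35 = $983.00

$983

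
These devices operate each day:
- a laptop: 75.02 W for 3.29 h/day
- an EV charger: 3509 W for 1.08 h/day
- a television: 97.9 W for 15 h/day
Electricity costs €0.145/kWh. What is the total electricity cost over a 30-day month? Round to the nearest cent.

€23.95

laptop: 75.02 W × 3.29 h × 30 d = 7,404 Wh = 7.404 kWh
EV charger: 3509 W × 1.08 h × 30 d = 113,692 Wh = 113.7 kWh
television: 97.9 W × 15 h × 30 d = 44,055 Wh = 44.05 kWh
Total energy = 7.404 + 113.7 + 44.05 = 165.2 kWh
Cost = 165.2 kWh × €0.145 = €23.95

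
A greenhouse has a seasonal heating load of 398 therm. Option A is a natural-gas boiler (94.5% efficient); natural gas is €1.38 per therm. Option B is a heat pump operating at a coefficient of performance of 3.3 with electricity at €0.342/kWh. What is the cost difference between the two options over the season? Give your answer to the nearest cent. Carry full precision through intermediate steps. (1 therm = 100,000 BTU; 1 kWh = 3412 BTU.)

€627.68

Heat load = 398 therm × 100,000 = 39,800,000 BTU
Gas: input = 39,800,000 / 0.945 = 42,116,402 BTU = 421.2 therm → 421.2 × €1.38 = €581.21
Heat pump: 39,800,000 BTU / 3412 = 11,660 kWh heat; / 3.3 = 3,535 kWh in → × €0.342 = €1,208.89
Difference = |€581.21 − €1,208.89| = €627.68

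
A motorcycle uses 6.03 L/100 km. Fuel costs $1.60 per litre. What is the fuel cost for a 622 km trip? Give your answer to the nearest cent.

$60.01

Fuel = 6.03 L/100 km × 622 km / 100 = 37.51 L
Cost = 37.51 L × $1.60/L = $60.01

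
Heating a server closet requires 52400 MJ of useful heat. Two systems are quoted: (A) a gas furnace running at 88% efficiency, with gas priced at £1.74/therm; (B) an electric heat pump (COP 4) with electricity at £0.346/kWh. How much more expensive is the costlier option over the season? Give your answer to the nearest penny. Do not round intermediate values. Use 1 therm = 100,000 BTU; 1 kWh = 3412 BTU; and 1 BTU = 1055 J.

£277.10

Heat load = 52400 MJ = 52,400,000,000 J / 1055 = 49,668,246 BTU
Gas: input = 49,668,246 / 0.88 = 56,441,189 BTU = 564.4 therm → 564.4 × £1.74 = £982.08
Heat pump: 49,668,246 BTU / 3412 = 14,560 kWh heat; / 4 = 3,639 kWh in → × £0.346 = £1,259.17
Difference = |£982.08 − £1,259.17| = £277.10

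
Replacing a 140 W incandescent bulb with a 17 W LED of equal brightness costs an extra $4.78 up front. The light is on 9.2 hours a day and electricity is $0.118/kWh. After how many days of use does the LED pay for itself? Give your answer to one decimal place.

Power saved = 140 − 17 = 123 W
Daily energy saved = 123 W × 9.2 h = 1132 Wh = 1.1316 kWh
Daily savings = 1.1316 × $0.118 = $0.1335
Payback = $4.78 / $0.1335 per day = 35.8 days

35.8 days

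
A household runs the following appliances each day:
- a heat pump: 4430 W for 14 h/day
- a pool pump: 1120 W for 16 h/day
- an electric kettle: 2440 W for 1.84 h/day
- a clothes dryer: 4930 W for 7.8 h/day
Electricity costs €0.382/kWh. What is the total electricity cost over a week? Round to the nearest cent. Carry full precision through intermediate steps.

€328.59

heat pump: 4430 W × 14 h × 7 d = 434,140 Wh = 434.1 kWh
pool pump: 1120 W × 16 h × 7 d = 125,440 Wh = 125.4 kWh
electric kettle: 2440 W × 1.84 h × 7 d = 31,427 Wh = 31.43 kWh
clothes dryer: 4930 W × 7.8 h × 7 d = 269,178 Wh = 269.2 kWh
Total energy = 434.1 + 125.4 + 31.43 + 269.2 = 860.2 kWh
Cost = 860.2 kWh × €0.382 = €328.59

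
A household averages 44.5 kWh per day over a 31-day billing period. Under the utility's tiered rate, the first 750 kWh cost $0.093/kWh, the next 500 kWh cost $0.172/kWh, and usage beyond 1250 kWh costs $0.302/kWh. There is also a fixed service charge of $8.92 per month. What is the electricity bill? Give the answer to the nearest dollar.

Usage = 44.5 kWh/day × 31 days = 1379.5 kWh
First 750 kWh × $0.093 = $69.75
Next 500 kWh × $0.172 = $86.00
Remaining 129.5 kWh × $0.302 = $39.11
Energy charge = $194.86; + service $8.92 = $203.78 ≈ $204

$204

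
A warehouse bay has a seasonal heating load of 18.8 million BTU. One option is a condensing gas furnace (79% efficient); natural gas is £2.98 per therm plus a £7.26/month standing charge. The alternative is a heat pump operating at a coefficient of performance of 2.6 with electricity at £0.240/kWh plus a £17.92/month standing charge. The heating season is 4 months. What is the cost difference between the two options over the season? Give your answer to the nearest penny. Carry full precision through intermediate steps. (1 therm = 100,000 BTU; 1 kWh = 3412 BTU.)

Heat load = 18.8 × 10⁶ BTU = 18,800,000 BTU
Gas: input = 18,800,000 / 0.79 = 23,797,468 BTU = 238 therm → 238 × £2.98 = £709.16; + 4 × £7.26 standing = £738.20
Heat pump: 18,800,000 BTU / 3412 = 5,510 kWh heat; / 2.6 = 2,119 kWh in → × £0.240 = £508.61; + 4 × £17.92 standing = £580.29
Difference = |£738.20 − £580.29| = £157.91

£157.91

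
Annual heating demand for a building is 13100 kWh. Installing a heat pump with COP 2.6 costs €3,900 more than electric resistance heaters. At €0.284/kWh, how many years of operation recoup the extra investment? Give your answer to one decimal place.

Resistance: 13100 kWh × €0.284 = €3,720.40/yr
Heat pump: 13100 / 2.6 = 5038 kWh in → × €0.284 = €1,430.92/yr
Annual savings = €2,289.48
Payback = €3,900 / €2,289.48 = 1.7 years

1.7 years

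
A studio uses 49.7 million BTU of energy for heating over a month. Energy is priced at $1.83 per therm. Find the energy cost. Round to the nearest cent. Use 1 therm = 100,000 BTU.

49.7 million BTU × (10 therm/million BTU) = 497 therm
Cost = 497 therm × $1.83/therm = $909.51

$909.51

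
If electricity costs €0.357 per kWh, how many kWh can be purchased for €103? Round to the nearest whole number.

€103 / €0.357 per kWh = 288.5 kWh

289 kWh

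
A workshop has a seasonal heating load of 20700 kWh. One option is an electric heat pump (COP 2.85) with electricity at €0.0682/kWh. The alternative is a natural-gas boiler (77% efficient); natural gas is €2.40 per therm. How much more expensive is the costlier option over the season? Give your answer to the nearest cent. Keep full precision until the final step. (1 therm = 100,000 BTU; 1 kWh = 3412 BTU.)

Heat load = 20700 kWh × 3412 = 70,628,400 BTU
Gas: input = 70,628,400 / 0.77 = 91,725,195 BTU = 917.3 therm → 917.3 × €2.40 = €2,201.40
Heat pump: 70,628,400 BTU / 3412 = 20,700 kWh heat; / 2.85 = 7,263 kWh in → × €0.0682 = €495.35
Difference = |€2,201.40 − €495.35| = €1,706.06

€1706.06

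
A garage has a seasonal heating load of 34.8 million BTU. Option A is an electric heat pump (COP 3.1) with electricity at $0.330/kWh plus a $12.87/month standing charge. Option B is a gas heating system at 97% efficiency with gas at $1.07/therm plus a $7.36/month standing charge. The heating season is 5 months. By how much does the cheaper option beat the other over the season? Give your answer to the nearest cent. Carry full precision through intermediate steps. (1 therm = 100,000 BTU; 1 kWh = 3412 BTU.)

Heat load = 34.8 × 10⁶ BTU = 34,800,000 BTU
Gas: input = 34,800,000 / 0.97 = 35,876,289 BTU = 358.8 therm → 358.8 × $1.07 = $383.88; + 5 × $7.36 standing = $420.68
Heat pump: 34,800,000 BTU / 3412 = 10,200 kWh heat; / 3.1 = 3,290 kWh in → × $0.330 = $1,085.73; + 5 × $12.87 standing = $1,150.08
Difference = |$420.68 − $1,150.08| = $729.41

$729.41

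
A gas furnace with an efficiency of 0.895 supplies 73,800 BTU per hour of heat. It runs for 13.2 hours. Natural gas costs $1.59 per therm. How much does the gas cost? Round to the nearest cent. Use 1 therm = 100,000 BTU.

$17.31

Heat delivered = 73,800 BTU/h × 13.2 h = 974,160 BTU
Gas input = 974,160 / 0.895 = 1,088,447 BTU
= 1,088,447 / 100,000 = 10.88 therm
Cost = 10.88 × $1.59/therm = $17.31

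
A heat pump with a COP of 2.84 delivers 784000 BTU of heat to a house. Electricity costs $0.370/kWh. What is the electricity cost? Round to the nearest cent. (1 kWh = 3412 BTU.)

Heat delivered = 784,000 BTU / 3412 = 229.8 kWh
Electrical input = 229.8 kWh / 2.84 = 80.91 kWh
Cost = 80.91 × $0.370/kWh = $29.94

$29.94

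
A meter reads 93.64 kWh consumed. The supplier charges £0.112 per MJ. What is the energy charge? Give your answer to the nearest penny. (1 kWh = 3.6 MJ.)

£37.76

93.64 kWh × (3.6 MJ/kWh) = 337.1 MJ
Cost = 337.1 MJ × £0.112/MJ = £37.76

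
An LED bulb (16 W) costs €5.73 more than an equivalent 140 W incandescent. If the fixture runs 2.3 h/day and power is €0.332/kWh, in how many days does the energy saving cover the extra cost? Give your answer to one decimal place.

Power saved = 140 − 16 = 124 W
Daily energy saved = 124 W × 2.3 h = 285.2 Wh = 0.2852 kWh
Daily savings = 0.2852 × €0.332 = €0.0947
Payback = €5.73 / €0.0947 per day = 60.52 days

60.5 days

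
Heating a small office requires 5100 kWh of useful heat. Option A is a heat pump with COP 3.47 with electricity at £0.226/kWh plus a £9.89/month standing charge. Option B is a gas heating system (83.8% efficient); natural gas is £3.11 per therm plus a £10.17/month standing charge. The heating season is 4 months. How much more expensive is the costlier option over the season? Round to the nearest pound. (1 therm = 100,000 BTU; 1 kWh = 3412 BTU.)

£315

Heat load = 5100 kWh × 3412 = 17,401,200 BTU
Gas: input = 17,401,200 / 0.838 = 20,765,155 BTU = 207.7 therm → 207.7 × £3.11 = £645.80; + 4 × £10.17 standing = £686.48
Heat pump: 17,401,200 BTU / 3412 = 5,100 kWh heat; / 3.47 = 1,470 kWh in → × £0.226 = £332.16; + 4 × £9.89 standing = £371.72
Difference = |£686.48 − £371.72| = £314.75 ≈ £315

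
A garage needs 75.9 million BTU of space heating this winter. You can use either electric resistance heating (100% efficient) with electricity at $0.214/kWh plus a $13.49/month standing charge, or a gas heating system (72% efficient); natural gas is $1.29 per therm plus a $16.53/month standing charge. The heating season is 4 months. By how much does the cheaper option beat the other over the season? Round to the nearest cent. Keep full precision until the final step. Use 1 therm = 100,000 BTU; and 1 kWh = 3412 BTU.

Heat load = 75.9 × 10⁶ BTU = 75,900,000 BTU
Gas: input = 75,900,000 / 0.72 = 105,416,667 BTU = 1,054 therm → 1,054 × $1.29 = $1,359.88; + 4 × $16.53 standing = $1,426.00
Electric: 75,900,000 BTU / 3412 = 22,250 kWh → × $0.214 = $4,760.43; + 4 × $13.49 standing = $4,814.39
Difference = |$1,426.00 − $4,814.39| = $3,388.40

$3388.40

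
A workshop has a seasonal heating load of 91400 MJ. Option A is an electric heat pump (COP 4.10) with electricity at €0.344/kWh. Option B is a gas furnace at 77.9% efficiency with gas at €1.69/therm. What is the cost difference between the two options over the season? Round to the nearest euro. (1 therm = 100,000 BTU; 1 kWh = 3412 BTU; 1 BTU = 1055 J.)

€251

Heat load = 91400 MJ = 91,400,000,000 J / 1055 = 86,635,071 BTU
Gas: input = 86,635,071 / 0.779 = 111,213,185 BTU = 1,112 therm → 1,112 × €1.69 = €1,879.50
Heat pump: 86,635,071 BTU / 3412 = 25,390 kWh heat; / 4.10 = 6,193 kWh in → × €0.344 = €2,130.39
Difference = |€1,879.50 − €2,130.39| = €250.89 ≈ €251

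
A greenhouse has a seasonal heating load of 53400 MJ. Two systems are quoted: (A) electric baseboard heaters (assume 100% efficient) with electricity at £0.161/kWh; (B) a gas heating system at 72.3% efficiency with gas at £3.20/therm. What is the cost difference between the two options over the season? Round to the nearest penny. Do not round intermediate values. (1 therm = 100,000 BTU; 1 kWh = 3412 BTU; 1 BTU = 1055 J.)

Heat load = 53400 MJ = 53,400,000,000 J / 1055 = 50,616,114 BTU
Gas: input = 50,616,114 / 0.723 = 70,008,456 BTU = 700.1 therm → 700.1 × £3.20 = £2,240.27
Electric: 50,616,114 BTU / 3412 = 14,830 kWh → × £0.161 = £2,388.39
Difference = |£2,240.27 − £2,388.39| = £148.12

£148.12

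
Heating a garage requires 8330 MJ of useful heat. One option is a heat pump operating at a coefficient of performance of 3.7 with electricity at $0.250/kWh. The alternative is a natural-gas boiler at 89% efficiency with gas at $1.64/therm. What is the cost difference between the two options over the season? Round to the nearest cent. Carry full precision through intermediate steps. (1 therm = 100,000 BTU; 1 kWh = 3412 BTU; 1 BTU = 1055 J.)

$10.86

Heat load = 8330 MJ = 8,330,000,000 J / 1055 = 7,895,735 BTU
Gas: input = 7,895,735 / 0.89 = 8,871,612 BTU = 88.72 therm → 88.72 × $1.64 = $145.49
Heat pump: 7,895,735 BTU / 3412 = 2,314 kWh heat; / 3.7 = 625.4 kWh in → × $0.250 = $156.36
Difference = |$145.49 − $156.36| = $10.86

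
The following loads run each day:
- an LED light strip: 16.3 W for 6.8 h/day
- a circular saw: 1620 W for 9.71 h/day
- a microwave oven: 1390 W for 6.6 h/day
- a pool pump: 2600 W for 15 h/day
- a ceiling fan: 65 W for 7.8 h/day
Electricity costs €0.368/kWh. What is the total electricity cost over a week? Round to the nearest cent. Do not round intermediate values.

€166.21

LED light strip: 16.3 W × 6.8 h × 7 d = 776 Wh = 0.7759 kWh
circular saw: 1620 W × 9.71 h × 7 d = 110,111 Wh = 110.1 kWh
microwave oven: 1390 W × 6.6 h × 7 d = 64,218 Wh = 64.22 kWh
pool pump: 2600 W × 15 h × 7 d = 273,000 Wh = 273 kWh
ceiling fan: 65 W × 7.8 h × 7 d = 3,549 Wh = 3.549 kWh
Total energy = 0.7759 + 110.1 + 64.22 + 273 + 3.549 = 451.7 kWh
Cost = 451.7 kWh × €0.368 = €166.21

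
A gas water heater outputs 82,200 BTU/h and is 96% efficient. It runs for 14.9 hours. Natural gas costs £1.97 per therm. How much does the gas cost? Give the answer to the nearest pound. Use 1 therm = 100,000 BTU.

£25

Heat delivered = 82,200 BTU/h × 14.9 h = 1,224,780 BTU
Gas input = 1,224,780 / 0.960 = 1,275,812 BTU
= 1,275,812 / 100,000 = 12.76 therm
Cost = 12.76 × £1.97/therm = £25.13 ≈ £25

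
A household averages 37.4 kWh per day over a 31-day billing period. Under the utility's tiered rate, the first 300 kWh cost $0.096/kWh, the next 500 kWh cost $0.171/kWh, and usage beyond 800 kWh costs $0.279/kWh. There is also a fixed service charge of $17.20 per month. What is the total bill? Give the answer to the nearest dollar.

Usage = 37.4 kWh/day × 31 days = 1159.4 kWh
First 300 kWh × $0.096 = $28.80
Next 500 kWh × $0.171 = $85.50
Remaining 359.4 kWh × $0.279 = $100.27
Energy charge = $214.57; + service $17.20 = $231.77 ≈ $232

$232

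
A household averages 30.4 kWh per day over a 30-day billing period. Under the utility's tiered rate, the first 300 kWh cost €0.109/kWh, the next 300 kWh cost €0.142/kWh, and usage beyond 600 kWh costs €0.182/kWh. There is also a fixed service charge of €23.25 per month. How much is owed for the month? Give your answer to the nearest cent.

€155.33

Usage = 30.4 kWh/day × 30 days = 912 kWh
First 300 kWh × €0.109 = €32.70
Next 300 kWh × €0.142 = €42.60
Remaining 312 kWh × €0.182 = €56.78
Energy charge = €132.08; + service €23.25 = €155.33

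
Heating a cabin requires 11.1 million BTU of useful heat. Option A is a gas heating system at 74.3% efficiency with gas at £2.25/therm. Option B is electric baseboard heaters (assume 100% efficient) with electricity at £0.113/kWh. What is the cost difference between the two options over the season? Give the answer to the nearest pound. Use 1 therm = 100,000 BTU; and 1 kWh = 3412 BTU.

£31

Heat load = 11.1 × 10⁶ BTU = 11,100,000 BTU
Gas: input = 11,100,000 / 0.743 = 14,939,435 BTU = 149.4 therm → 149.4 × £2.25 = £336.14
Electric: 11,100,000 BTU / 3412 = 3,253 kWh → × £0.113 = £367.61
Difference = |£336.14 − £367.61| = £31.48 ≈ £31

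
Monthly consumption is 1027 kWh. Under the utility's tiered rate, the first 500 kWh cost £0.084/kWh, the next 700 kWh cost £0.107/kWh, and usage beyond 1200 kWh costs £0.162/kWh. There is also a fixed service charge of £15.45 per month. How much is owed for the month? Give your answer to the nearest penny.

£113.84

First 500 kWh × £0.084 = £42.00
Next 527 kWh × £0.107 = £56.39
Remaining tier: 0 kWh (not reached)
Energy charge = £98.39; + service £15.45 = £113.84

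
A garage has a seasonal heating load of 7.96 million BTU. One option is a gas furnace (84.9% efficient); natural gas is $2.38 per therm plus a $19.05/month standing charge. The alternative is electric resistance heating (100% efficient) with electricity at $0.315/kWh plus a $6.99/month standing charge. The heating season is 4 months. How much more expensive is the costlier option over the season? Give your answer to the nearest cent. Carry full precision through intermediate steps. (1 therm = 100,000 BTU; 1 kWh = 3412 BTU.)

Heat load = 7.96 × 10⁶ BTU = 7,960,000 BTU
Gas: input = 7,960,000 / 0.849 = 9,375,736 BTU = 93.76 therm → 93.76 × $2.38 = $223.14; + 4 × $19.05 standing = $299.34
Electric: 7,960,000 BTU / 3412 = 2,333 kWh → × $0.315 = $734.88; + 4 × $6.99 standing = $762.84
Difference = |$299.34 − $762.84| = $463.49

$463.49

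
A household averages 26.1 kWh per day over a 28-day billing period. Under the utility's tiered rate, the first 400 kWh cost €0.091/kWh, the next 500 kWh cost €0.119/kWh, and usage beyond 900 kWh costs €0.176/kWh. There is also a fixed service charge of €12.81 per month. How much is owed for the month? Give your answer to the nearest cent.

€88.58

Usage = 26.1 kWh/day × 28 days = 730.8 kWh
First 400 kWh × €0.091 = €36.40
Next 330.8 kWh × €0.119 = €39.37
Remaining tier: 0 kWh (not reached)
Energy charge = €75.77; + service €12.81 = €88.58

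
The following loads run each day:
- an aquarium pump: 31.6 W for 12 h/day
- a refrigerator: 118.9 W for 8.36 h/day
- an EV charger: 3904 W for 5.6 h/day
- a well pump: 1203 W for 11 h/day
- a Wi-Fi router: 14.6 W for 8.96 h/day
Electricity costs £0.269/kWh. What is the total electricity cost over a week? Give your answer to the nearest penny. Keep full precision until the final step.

£68.92

aquarium pump: 31.6 W × 12 h × 7 d = 2,654 Wh = 2.654 kWh
refrigerator: 118.9 W × 8.36 h × 7 d = 6,958 Wh = 6.958 kWh
EV charger: 3904 W × 5.6 h × 7 d = 153,037 Wh = 153 kWh
well pump: 1203 W × 11 h × 7 d = 92,631 Wh = 92.63 kWh
Wi-Fi router: 14.6 W × 8.96 h × 7 d = 916 Wh = 0.9157 kWh
Total energy = 2.654 + 6.958 + 153 + 92.63 + 0.9157 = 256.2 kWh
Cost = 256.2 kWh × £0.269 = £68.92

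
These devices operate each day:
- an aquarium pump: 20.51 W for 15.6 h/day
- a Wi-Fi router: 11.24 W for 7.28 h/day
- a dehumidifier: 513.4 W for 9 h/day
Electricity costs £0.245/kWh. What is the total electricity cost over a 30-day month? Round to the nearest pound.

£37

aquarium pump: 20.51 W × 15.6 h × 30 d = 9,599 Wh = 9.599 kWh
Wi-Fi router: 11.24 W × 7.28 h × 30 d = 2,455 Wh = 2.455 kWh
dehumidifier: 513.4 W × 9 h × 30 d = 138,618 Wh = 138.6 kWh
Total energy = 9.599 + 2.455 + 138.6 = 150.7 kWh
Cost = 150.7 kWh × £0.245 = £36.91 ≈ £37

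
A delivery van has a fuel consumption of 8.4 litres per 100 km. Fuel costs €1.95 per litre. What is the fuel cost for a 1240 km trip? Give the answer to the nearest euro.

Fuel = 8.4 L/100 km × 1240 km / 100 = 104.2 L
Cost = 104.2 L × €1.95/L = €203.11 ≈ €203

€203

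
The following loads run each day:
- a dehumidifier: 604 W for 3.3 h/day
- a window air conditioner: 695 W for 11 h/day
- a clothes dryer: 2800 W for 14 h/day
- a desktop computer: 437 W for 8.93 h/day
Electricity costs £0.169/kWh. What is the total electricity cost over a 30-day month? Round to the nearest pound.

dehumidifier: 604 W × 3.3 h × 30 d = 59,796 Wh = 59.8 kWh
window air conditioner: 695 W × 11 h × 30 d = 229,350 Wh = 229.3 kWh
clothes dryer: 2800 W × 14 h × 30 d = 1,176,000 Wh = 1,176 kWh
desktop computer: 437 W × 8.93 h × 30 d = 117,072 Wh = 117.1 kWh
Total energy = 59.8 + 229.3 + 1,176 + 117.1 = 1,582 kWh
Cost = 1,582 kWh × £0.169 = £267.39 ≈ £267

£267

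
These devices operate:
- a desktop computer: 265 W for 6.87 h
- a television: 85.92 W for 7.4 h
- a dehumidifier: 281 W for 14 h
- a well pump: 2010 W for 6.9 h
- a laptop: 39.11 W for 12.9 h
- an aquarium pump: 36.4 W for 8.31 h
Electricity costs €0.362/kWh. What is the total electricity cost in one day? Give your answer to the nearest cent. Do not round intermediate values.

€7.63

desktop computer: 265 W × 6.87 h = 1,821 Wh = 1.821 kWh
television: 85.92 W × 7.4 h = 636 Wh = 0.6358 kWh
dehumidifier: 281 W × 14 h = 3,934 Wh = 3.934 kWh
well pump: 2010 W × 6.9 h = 13,869 Wh = 13.87 kWh
laptop: 39.11 W × 12.9 h = 505 Wh = 0.5045 kWh
aquarium pump: 36.4 W × 8.31 h = 302 Wh = 0.3025 kWh
Total energy = 1.821 + 0.6358 + 3.934 + 13.87 + 0.5045 + 0.3025 = 21.07 kWh
Cost = 21.07 kWh × €0.362 = €7.63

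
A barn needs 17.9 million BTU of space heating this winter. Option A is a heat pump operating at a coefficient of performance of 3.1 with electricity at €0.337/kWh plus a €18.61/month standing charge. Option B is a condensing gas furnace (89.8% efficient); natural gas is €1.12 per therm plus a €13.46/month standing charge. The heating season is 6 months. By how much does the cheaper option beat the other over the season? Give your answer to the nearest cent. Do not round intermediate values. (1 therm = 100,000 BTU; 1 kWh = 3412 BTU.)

€377.96

Heat load = 17.9 × 10⁶ BTU = 17,900,000 BTU
Gas: input = 17,900,000 / 0.898 = 19,933,185 BTU = 199.3 therm → 199.3 × €1.12 = €223.25; + 6 × €13.46 standing = €304.01
Heat pump: 17,900,000 BTU / 3412 = 5,246 kWh heat; / 3.1 = 1,692 kWh in → × €0.337 = €570.31; + 6 × €18.61 standing = €681.97
Difference = |€304.01 − €681.97| = €377.96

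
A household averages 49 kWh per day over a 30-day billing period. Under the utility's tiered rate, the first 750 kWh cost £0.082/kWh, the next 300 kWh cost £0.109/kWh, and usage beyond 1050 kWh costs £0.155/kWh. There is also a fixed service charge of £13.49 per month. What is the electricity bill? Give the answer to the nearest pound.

£173

Usage = 49 kWh/day × 30 days = 1470 kWh
First 750 kWh × £0.082 = £61.50
Next 300 kWh × £0.109 = £32.70
Remaining 420 kWh × £0.155 = £65.10
Energy charge = £159.30; + service £13.49 = £172.79 ≈ £173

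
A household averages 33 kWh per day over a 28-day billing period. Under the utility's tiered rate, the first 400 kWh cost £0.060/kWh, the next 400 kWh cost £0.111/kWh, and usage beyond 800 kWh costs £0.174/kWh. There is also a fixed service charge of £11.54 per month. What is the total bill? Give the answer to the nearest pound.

Usage = 33 kWh/day × 28 days = 924 kWh
First 400 kWh × £0.060 = £24.00
Next 400 kWh × £0.111 = £44.40
Remaining 124 kWh × £0.174 = £21.58
Energy charge = £89.98; + service £11.54 = £101.52 ≈ £102

£102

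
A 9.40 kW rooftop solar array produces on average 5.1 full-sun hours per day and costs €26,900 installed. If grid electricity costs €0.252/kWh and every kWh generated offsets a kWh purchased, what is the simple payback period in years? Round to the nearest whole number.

Daily generation = 9.40 kW × 5.1 h = 47.94 kWh
Annual generation = 47.94 × 365 = 17498 kWh
Annual savings = 17498 × €0.252 = €4,409.52
Payback = €26,900 / €4,409.52 = 6.1 years

6 years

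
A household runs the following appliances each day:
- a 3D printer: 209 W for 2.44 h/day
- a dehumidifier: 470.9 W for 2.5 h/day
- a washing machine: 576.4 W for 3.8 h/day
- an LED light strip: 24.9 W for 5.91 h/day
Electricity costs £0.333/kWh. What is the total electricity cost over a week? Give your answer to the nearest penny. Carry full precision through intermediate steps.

3D printer: 209 W × 2.44 h × 7 d = 3,570 Wh = 3.57 kWh
dehumidifier: 470.9 W × 2.5 h × 7 d = 8,241 Wh = 8.241 kWh
washing machine: 576.4 W × 3.8 h × 7 d = 15,332 Wh = 15.33 kWh
LED light strip: 24.9 W × 5.91 h × 7 d = 1,030 Wh = 1.03 kWh
Total energy = 3.57 + 8.241 + 15.33 + 1.03 = 28.17 kWh
Cost = 28.17 kWh × £0.333 = £9.38

£9.38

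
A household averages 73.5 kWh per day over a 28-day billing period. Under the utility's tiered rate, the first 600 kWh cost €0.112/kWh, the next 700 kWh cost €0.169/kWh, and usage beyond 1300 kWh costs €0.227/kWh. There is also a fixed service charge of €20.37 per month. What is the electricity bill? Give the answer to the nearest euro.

Usage = 73.5 kWh/day × 28 days = 2058 kWh
First 600 kWh × €0.112 = €67.20
Next 700 kWh × €0.169 = €118.30
Remaining 758 kWh × €0.227 = €172.07
Energy charge = €357.57; + service €20.37 = €377.94 ≈ €378

€378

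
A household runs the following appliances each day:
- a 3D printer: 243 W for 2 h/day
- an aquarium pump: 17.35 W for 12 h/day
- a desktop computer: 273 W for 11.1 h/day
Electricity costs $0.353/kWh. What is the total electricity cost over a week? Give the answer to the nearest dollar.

3D printer: 243 W × 2 h × 7 d = 3,402 Wh = 3.402 kWh
aquarium pump: 17.35 W × 12 h × 7 d = 1,457 Wh = 1.457 kWh
desktop computer: 273 W × 11.1 h × 7 d = 21,212 Wh = 21.21 kWh
Total energy = 3.402 + 1.457 + 21.21 = 26.07 kWh
Cost = 26.07 kWh × $0.353 = $9.20 ≈ $9

$9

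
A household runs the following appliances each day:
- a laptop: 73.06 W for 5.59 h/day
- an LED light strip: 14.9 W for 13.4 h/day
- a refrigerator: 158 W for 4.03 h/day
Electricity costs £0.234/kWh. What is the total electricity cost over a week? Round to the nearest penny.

£2.04

laptop: 73.06 W × 5.59 h × 7 d = 2,859 Wh = 2.859 kWh
LED light strip: 14.9 W × 13.4 h × 7 d = 1,398 Wh = 1.398 kWh
refrigerator: 158 W × 4.03 h × 7 d = 4,457 Wh = 4.457 kWh
Total energy = 2.859 + 1.398 + 4.457 = 8.714 kWh
Cost = 8.714 kWh × £0.234 = £2.04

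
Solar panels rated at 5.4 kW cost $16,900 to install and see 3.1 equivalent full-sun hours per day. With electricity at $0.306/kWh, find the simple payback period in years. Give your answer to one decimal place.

9.0 years

Daily generation = 5.4 kW × 3.1 h = 16.74 kWh
Annual generation = 16.74 × 365 = 6110.1 kWh
Annual savings = 6110.1 × $0.306 = $1,869.69
Payback = $16,900 / $1,869.69 = 9.04 years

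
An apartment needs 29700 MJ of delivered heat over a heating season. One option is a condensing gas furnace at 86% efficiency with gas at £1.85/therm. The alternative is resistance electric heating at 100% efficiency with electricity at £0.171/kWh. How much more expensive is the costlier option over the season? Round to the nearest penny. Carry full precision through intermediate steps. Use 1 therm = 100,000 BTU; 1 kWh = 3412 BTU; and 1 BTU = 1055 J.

Heat load = 29700 MJ = 29,700,000,000 J / 1055 = 28,151,659 BTU
Gas: input = 28,151,659 / 0.860 = 32,734,487 BTU = 327.3 therm → 327.3 × £1.85 = £605.59
Electric: 28,151,659 BTU / 3412 = 8,251 kWh → × £0.171 = £1,410.88
Difference = |£605.59 − £1,410.88| = £805.30

£805.30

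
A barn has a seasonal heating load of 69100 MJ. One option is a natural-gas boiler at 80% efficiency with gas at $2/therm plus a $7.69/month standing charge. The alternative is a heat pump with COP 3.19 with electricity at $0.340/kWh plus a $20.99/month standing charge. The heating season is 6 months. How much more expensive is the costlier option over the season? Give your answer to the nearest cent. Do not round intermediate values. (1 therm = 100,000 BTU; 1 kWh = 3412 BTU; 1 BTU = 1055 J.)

$488.36

Heat load = 69100 MJ = 69,100,000,000 J / 1055 = 65,497,630 BTU
Gas: input = 65,497,630 / 0.80 = 81,872,038 BTU = 818.7 therm → 818.7 × $2 = $1,637.44; + 6 × $7.69 standing = $1,683.58
Heat pump: 65,497,630 BTU / 3412 = 19,200 kWh heat; / 3.19 = 6,018 kWh in → × $0.340 = $2,046.00; + 6 × $20.99 standing = $2,171.94
Difference = |$1,683.58 − $2,171.94| = $488.36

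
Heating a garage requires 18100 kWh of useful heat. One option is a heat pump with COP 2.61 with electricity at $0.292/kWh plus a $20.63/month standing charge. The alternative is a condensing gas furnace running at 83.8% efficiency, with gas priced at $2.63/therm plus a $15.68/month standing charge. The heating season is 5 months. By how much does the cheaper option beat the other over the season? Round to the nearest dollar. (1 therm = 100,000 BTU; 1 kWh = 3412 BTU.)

$112

Heat load = 18100 kWh × 3412 = 61,757,200 BTU
Gas: input = 61,757,200 / 0.838 = 73,695,943 BTU = 737 therm → 737 × $2.63 = $1,938.20; + 5 × $15.68 standing = $2,016.60
Heat pump: 61,757,200 BTU / 3412 = 18,100 kWh heat; / 2.61 = 6,935 kWh in → × $0.292 = $2,024.98; + 5 × $20.63 standing = $2,128.13
Difference = |$2,016.60 − $2,128.13| = $111.53 ≈ $112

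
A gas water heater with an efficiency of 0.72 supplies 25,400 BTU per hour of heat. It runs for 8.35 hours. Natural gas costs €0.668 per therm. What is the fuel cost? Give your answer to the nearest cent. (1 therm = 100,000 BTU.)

€1.97

Heat delivered = 25,400 BTU/h × 8.35 h = 212,090 BTU
Gas input = 212,090 / 0.72 = 294,569 BTU
= 294,569 / 100,000 = 2.946 therm
Cost = 2.946 × €0.668/therm = €1.97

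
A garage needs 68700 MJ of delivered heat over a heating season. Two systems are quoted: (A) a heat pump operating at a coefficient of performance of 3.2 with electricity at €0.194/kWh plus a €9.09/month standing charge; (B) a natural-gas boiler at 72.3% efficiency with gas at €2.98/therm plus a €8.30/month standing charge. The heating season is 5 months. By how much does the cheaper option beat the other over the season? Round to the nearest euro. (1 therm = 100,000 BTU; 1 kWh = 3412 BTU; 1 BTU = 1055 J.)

Heat load = 68700 MJ = 68,700,000,000 J / 1055 = 65,118,483 BTU
Gas: input = 65,118,483 / 0.723 = 90,067,059 BTU = 900.7 therm → 900.7 × €2.98 = €2,684.00; + 5 × €8.30 standing = €2,725.50
Heat pump: 65,118,483 BTU / 3412 = 19,090 kWh heat; / 3.2 = 5,964 kWh in → × €0.194 = €1,157.04; + 5 × €9.09 standing = €1,202.49
Difference = |€2,725.50 − €1,202.49| = €1,523.01 ≈ €1523

€1523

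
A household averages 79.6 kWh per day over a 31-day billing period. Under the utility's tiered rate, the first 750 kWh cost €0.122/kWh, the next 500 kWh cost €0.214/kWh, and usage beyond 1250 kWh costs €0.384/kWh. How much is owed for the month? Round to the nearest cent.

Usage = 79.6 kWh/day × 31 days = 2467.6 kWh
First 750 kWh × €0.122 = €91.50
Next 500 kWh × €0.214 = €107.00
Remaining 1217.6 kWh × €0.384 = €467.56
Total = €666.06

€666.06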